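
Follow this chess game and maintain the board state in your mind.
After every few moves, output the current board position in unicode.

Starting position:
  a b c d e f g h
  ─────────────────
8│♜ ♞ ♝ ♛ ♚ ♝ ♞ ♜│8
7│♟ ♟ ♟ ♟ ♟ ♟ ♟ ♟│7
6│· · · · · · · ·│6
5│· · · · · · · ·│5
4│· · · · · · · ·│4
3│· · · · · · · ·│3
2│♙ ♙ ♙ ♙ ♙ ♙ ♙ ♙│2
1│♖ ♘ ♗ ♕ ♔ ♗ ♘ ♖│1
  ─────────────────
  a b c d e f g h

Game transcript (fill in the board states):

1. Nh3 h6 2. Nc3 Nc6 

  a b c d e f g h
  ─────────────────
8│♜ · ♝ ♛ ♚ ♝ ♞ ♜│8
7│♟ ♟ ♟ ♟ ♟ ♟ ♟ ·│7
6│· · ♞ · · · · ♟│6
5│· · · · · · · ·│5
4│· · · · · · · ·│4
3│· · ♘ · · · · ♘│3
2│♙ ♙ ♙ ♙ ♙ ♙ ♙ ♙│2
1│♖ · ♗ ♕ ♔ ♗ · ♖│1
  ─────────────────
  a b c d e f g h

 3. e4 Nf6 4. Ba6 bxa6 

  a b c d e f g h
  ─────────────────
8│♜ · ♝ ♛ ♚ ♝ · ♜│8
7│♟ · ♟ ♟ ♟ ♟ ♟ ·│7
6│♟ · ♞ · · ♞ · ♟│6
5│· · · · · · · ·│5
4│· · · · ♙ · · ·│4
3│· · ♘ · · · · ♘│3
2│♙ ♙ ♙ ♙ · ♙ ♙ ♙│2
1│♖ · ♗ ♕ ♔ · · ♖│1
  ─────────────────
  a b c d e f g h

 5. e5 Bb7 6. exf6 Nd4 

  a b c d e f g h
  ─────────────────
8│♜ · · ♛ ♚ ♝ · ♜│8
7│♟ ♝ ♟ ♟ ♟ ♟ ♟ ·│7
6│♟ · · · · ♙ · ♟│6
5│· · · · · · · ·│5
4│· · · ♞ · · · ·│4
3│· · ♘ · · · · ♘│3
2│♙ ♙ ♙ ♙ · ♙ ♙ ♙│2
1│♖ · ♗ ♕ ♔ · · ♖│1
  ─────────────────
  a b c d e f g h

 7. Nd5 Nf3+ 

  a b c d e f g h
  ─────────────────
8│♜ · · ♛ ♚ ♝ · ♜│8
7│♟ ♝ ♟ ♟ ♟ ♟ ♟ ·│7
6│♟ · · · · ♙ · ♟│6
5│· · · ♘ · · · ·│5
4│· · · · · · · ·│4
3│· · · · · ♞ · ♘│3
2│♙ ♙ ♙ ♙ · ♙ ♙ ♙│2
1│♖ · ♗ ♕ ♔ · · ♖│1
  ─────────────────
  a b c d e f g h


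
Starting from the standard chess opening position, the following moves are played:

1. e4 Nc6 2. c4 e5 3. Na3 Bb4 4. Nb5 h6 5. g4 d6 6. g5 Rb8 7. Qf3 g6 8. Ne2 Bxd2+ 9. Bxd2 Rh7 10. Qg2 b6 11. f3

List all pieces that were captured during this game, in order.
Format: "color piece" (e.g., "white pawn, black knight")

Tracking captures:
  Bxd2+: captured white pawn
  Bxd2: captured black bishop

white pawn, black bishop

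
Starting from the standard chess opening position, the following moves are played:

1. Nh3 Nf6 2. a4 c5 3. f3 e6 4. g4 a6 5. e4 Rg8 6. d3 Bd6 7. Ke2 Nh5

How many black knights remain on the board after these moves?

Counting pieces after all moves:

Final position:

  a b c d e f g h
  ─────────────────
8│♜ ♞ ♝ ♛ ♚ · ♜ ·│8
7│· ♟ · ♟ · ♟ ♟ ♟│7
6│♟ · · ♝ ♟ · · ·│6
5│· · ♟ · · · · ♞│5
4│♙ · · · ♙ · ♙ ·│4
3│· · · ♙ · ♙ · ♘│3
2│· ♙ ♙ · ♔ · · ♙│2
1│♖ ♘ ♗ ♕ · ♗ · ♖│1
  ─────────────────
  a b c d e f g h


2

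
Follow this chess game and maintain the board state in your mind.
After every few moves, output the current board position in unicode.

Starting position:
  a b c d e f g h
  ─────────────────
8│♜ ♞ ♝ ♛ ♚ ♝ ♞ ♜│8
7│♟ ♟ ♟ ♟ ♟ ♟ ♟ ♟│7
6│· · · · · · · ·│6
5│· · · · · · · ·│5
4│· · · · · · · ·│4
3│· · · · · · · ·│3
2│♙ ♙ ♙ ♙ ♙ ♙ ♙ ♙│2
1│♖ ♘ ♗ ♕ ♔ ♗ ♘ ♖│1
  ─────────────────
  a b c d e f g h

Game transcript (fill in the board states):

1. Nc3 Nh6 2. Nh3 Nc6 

  a b c d e f g h
  ─────────────────
8│♜ · ♝ ♛ ♚ ♝ · ♜│8
7│♟ ♟ ♟ ♟ ♟ ♟ ♟ ♟│7
6│· · ♞ · · · · ♞│6
5│· · · · · · · ·│5
4│· · · · · · · ·│4
3│· · ♘ · · · · ♘│3
2│♙ ♙ ♙ ♙ ♙ ♙ ♙ ♙│2
1│♖ · ♗ ♕ ♔ ♗ · ♖│1
  ─────────────────
  a b c d e f g h

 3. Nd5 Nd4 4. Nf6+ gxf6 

  a b c d e f g h
  ─────────────────
8│♜ · ♝ ♛ ♚ ♝ · ♜│8
7│♟ ♟ ♟ ♟ ♟ ♟ · ♟│7
6│· · · · · ♟ · ♞│6
5│· · · · · · · ·│5
4│· · · ♞ · · · ·│4
3│· · · · · · · ♘│3
2│♙ ♙ ♙ ♙ ♙ ♙ ♙ ♙│2
1│♖ · ♗ ♕ ♔ ♗ · ♖│1
  ─────────────────
  a b c d e f g h

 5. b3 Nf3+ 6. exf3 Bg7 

  a b c d e f g h
  ─────────────────
8│♜ · ♝ ♛ ♚ · · ♜│8
7│♟ ♟ ♟ ♟ ♟ ♟ ♝ ♟│7
6│· · · · · ♟ · ♞│6
5│· · · · · · · ·│5
4│· · · · · · · ·│4
3│· ♙ · · · ♙ · ♘│3
2│♙ · ♙ ♙ · ♙ ♙ ♙│2
1│♖ · ♗ ♕ ♔ ♗ · ♖│1
  ─────────────────
  a b c d e f g h

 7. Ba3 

  a b c d e f g h
  ─────────────────
8│♜ · ♝ ♛ ♚ · · ♜│8
7│♟ ♟ ♟ ♟ ♟ ♟ ♝ ♟│7
6│· · · · · ♟ · ♞│6
5│· · · · · · · ·│5
4│· · · · · · · ·│4
3│♗ ♙ · · · ♙ · ♘│3
2│♙ · ♙ ♙ · ♙ ♙ ♙│2
1│♖ · · ♕ ♔ ♗ · ♖│1
  ─────────────────
  a b c d e f g h


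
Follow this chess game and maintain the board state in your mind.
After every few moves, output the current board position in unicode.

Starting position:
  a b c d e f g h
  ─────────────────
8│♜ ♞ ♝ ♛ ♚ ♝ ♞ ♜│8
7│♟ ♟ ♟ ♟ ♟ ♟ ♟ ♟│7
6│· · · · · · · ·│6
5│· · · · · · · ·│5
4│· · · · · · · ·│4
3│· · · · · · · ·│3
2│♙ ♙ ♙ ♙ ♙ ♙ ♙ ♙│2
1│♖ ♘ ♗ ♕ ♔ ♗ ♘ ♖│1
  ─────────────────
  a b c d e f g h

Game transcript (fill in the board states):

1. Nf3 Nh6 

  a b c d e f g h
  ─────────────────
8│♜ ♞ ♝ ♛ ♚ ♝ · ♜│8
7│♟ ♟ ♟ ♟ ♟ ♟ ♟ ♟│7
6│· · · · · · · ♞│6
5│· · · · · · · ·│5
4│· · · · · · · ·│4
3│· · · · · ♘ · ·│3
2│♙ ♙ ♙ ♙ ♙ ♙ ♙ ♙│2
1│♖ ♘ ♗ ♕ ♔ ♗ · ♖│1
  ─────────────────
  a b c d e f g h

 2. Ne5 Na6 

  a b c d e f g h
  ─────────────────
8│♜ · ♝ ♛ ♚ ♝ · ♜│8
7│♟ ♟ ♟ ♟ ♟ ♟ ♟ ♟│7
6│♞ · · · · · · ♞│6
5│· · · · ♘ · · ·│5
4│· · · · · · · ·│4
3│· · · · · · · ·│3
2│♙ ♙ ♙ ♙ ♙ ♙ ♙ ♙│2
1│♖ ♘ ♗ ♕ ♔ ♗ · ♖│1
  ─────────────────
  a b c d e f g h

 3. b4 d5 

  a b c d e f g h
  ─────────────────
8│♜ · ♝ ♛ ♚ ♝ · ♜│8
7│♟ ♟ ♟ · ♟ ♟ ♟ ♟│7
6│♞ · · · · · · ♞│6
5│· · · ♟ ♘ · · ·│5
4│· ♙ · · · · · ·│4
3│· · · · · · · ·│3
2│♙ · ♙ ♙ ♙ ♙ ♙ ♙│2
1│♖ ♘ ♗ ♕ ♔ ♗ · ♖│1
  ─────────────────
  a b c d e f g h

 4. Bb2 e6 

  a b c d e f g h
  ─────────────────
8│♜ · ♝ ♛ ♚ ♝ · ♜│8
7│♟ ♟ ♟ · · ♟ ♟ ♟│7
6│♞ · · · ♟ · · ♞│6
5│· · · ♟ ♘ · · ·│5
4│· ♙ · · · · · ·│4
3│· · · · · · · ·│3
2│♙ ♗ ♙ ♙ ♙ ♙ ♙ ♙│2
1│♖ ♘ · ♕ ♔ ♗ · ♖│1
  ─────────────────
  a b c d e f g h



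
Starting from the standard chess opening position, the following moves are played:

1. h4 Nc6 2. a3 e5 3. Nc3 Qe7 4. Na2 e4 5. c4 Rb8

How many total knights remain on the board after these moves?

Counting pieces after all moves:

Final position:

  a b c d e f g h
  ─────────────────
8│· ♜ ♝ · ♚ ♝ ♞ ♜│8
7│♟ ♟ ♟ ♟ ♛ ♟ ♟ ♟│7
6│· · ♞ · · · · ·│6
5│· · · · · · · ·│5
4│· · ♙ · ♟ · · ♙│4
3│♙ · · · · · · ·│3
2│♘ ♙ · ♙ ♙ ♙ ♙ ·│2
1│♖ · ♗ ♕ ♔ ♗ ♘ ♖│1
  ─────────────────
  a b c d e f g h


4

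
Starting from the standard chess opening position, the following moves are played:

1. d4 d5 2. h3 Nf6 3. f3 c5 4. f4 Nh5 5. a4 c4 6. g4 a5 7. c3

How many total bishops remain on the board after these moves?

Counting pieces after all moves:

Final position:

  a b c d e f g h
  ─────────────────
8│♜ ♞ ♝ ♛ ♚ ♝ · ♜│8
7│· ♟ · · ♟ ♟ ♟ ♟│7
6│· · · · · · · ·│6
5│♟ · · ♟ · · · ♞│5
4│♙ · ♟ ♙ · ♙ ♙ ·│4
3│· · ♙ · · · · ♙│3
2│· ♙ · · ♙ · · ·│2
1│♖ ♘ ♗ ♕ ♔ ♗ ♘ ♖│1
  ─────────────────
  a b c d e f g h


4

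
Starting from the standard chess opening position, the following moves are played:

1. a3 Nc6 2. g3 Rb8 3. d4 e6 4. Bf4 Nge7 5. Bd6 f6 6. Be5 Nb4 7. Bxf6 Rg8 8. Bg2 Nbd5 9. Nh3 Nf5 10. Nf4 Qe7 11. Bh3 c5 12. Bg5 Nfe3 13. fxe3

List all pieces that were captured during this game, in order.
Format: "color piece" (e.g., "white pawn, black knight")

Tracking captures:
  Bxf6: captured black pawn
  fxe3: captured black knight

black pawn, black knight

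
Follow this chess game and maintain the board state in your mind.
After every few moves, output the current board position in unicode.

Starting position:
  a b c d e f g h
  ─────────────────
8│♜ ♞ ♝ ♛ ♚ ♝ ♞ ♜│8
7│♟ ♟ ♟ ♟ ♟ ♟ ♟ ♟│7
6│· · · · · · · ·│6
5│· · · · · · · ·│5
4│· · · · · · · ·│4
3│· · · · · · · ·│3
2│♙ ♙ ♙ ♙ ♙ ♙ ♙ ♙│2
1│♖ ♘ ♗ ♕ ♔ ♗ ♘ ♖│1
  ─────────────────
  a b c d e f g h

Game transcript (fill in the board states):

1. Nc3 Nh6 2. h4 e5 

  a b c d e f g h
  ─────────────────
8│♜ ♞ ♝ ♛ ♚ ♝ · ♜│8
7│♟ ♟ ♟ ♟ · ♟ ♟ ♟│7
6│· · · · · · · ♞│6
5│· · · · ♟ · · ·│5
4│· · · · · · · ♙│4
3│· · ♘ · · · · ·│3
2│♙ ♙ ♙ ♙ ♙ ♙ ♙ ·│2
1│♖ · ♗ ♕ ♔ ♗ ♘ ♖│1
  ─────────────────
  a b c d e f g h

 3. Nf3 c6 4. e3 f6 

  a b c d e f g h
  ─────────────────
8│♜ ♞ ♝ ♛ ♚ ♝ · ♜│8
7│♟ ♟ · ♟ · · ♟ ♟│7
6│· · ♟ · · ♟ · ♞│6
5│· · · · ♟ · · ·│5
4│· · · · · · · ♙│4
3│· · ♘ · ♙ ♘ · ·│3
2│♙ ♙ ♙ ♙ · ♙ ♙ ·│2
1│♖ · ♗ ♕ ♔ ♗ · ♖│1
  ─────────────────
  a b c d e f g h

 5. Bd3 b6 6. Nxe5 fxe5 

  a b c d e f g h
  ─────────────────
8│♜ ♞ ♝ ♛ ♚ ♝ · ♜│8
7│♟ · · ♟ · · ♟ ♟│7
6│· ♟ ♟ · · · · ♞│6
5│· · · · ♟ · · ·│5
4│· · · · · · · ♙│4
3│· · ♘ ♗ ♙ · · ·│3
2│♙ ♙ ♙ ♙ · ♙ ♙ ·│2
1│♖ · ♗ ♕ ♔ · · ♖│1
  ─────────────────
  a b c d e f g h

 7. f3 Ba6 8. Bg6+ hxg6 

  a b c d e f g h
  ─────────────────
8│♜ ♞ · ♛ ♚ ♝ · ♜│8
7│♟ · · ♟ · · ♟ ·│7
6│♝ ♟ ♟ · · · ♟ ♞│6
5│· · · · ♟ · · ·│5
4│· · · · · · · ♙│4
3│· · ♘ · ♙ ♙ · ·│3
2│♙ ♙ ♙ ♙ · · ♙ ·│2
1│♖ · ♗ ♕ ♔ · · ♖│1
  ─────────────────
  a b c d e f g h

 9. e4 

  a b c d e f g h
  ─────────────────
8│♜ ♞ · ♛ ♚ ♝ · ♜│8
7│♟ · · ♟ · · ♟ ·│7
6│♝ ♟ ♟ · · · ♟ ♞│6
5│· · · · ♟ · · ·│5
4│· · · · ♙ · · ♙│4
3│· · ♘ · · ♙ · ·│3
2│♙ ♙ ♙ ♙ · · ♙ ·│2
1│♖ · ♗ ♕ ♔ · · ♖│1
  ─────────────────
  a b c d e f g h


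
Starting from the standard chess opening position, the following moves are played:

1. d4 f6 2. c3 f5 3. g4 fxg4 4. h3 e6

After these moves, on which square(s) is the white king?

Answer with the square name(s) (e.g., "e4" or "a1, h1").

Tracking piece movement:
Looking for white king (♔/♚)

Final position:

  a b c d e f g h
  ─────────────────
8│♜ ♞ ♝ ♛ ♚ ♝ ♞ ♜│8
7│♟ ♟ ♟ ♟ · · ♟ ♟│7
6│· · · · ♟ · · ·│6
5│· · · · · · · ·│5
4│· · · ♙ · · ♟ ·│4
3│· · ♙ · · · · ♙│3
2│♙ ♙ · · ♙ ♙ · ·│2
1│♖ ♘ ♗ ♕ ♔ ♗ ♘ ♖│1
  ─────────────────
  a b c d e f g h


e1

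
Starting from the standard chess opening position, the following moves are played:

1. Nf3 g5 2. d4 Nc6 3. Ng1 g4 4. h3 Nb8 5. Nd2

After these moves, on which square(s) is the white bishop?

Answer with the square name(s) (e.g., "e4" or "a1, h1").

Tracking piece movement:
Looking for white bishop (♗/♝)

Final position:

  a b c d e f g h
  ─────────────────
8│♜ ♞ ♝ ♛ ♚ ♝ ♞ ♜│8
7│♟ ♟ ♟ ♟ ♟ ♟ · ♟│7
6│· · · · · · · ·│6
5│· · · · · · · ·│5
4│· · · ♙ · · ♟ ·│4
3│· · · · · · · ♙│3
2│♙ ♙ ♙ ♘ ♙ ♙ ♙ ·│2
1│♖ · ♗ ♕ ♔ ♗ ♘ ♖│1
  ─────────────────
  a b c d e f g h


c1, f1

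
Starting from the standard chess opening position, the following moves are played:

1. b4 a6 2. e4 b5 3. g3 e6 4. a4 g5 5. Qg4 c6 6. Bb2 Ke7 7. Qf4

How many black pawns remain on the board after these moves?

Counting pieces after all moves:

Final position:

  a b c d e f g h
  ─────────────────
8│♜ ♞ ♝ ♛ · ♝ ♞ ♜│8
7│· · · ♟ ♚ ♟ · ♟│7
6│♟ · ♟ · ♟ · · ·│6
5│· ♟ · · · · ♟ ·│5
4│♙ ♙ · · ♙ ♕ · ·│4
3│· · · · · · ♙ ·│3
2│· ♗ ♙ ♙ · ♙ · ♙│2
1│♖ ♘ · · ♔ ♗ ♘ ♖│1
  ─────────────────
  a b c d e f g h


8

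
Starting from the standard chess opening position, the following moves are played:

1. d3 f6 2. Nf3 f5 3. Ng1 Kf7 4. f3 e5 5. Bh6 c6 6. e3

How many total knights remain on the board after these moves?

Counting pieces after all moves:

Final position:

  a b c d e f g h
  ─────────────────
8│♜ ♞ ♝ ♛ · ♝ ♞ ♜│8
7│♟ ♟ · ♟ · ♚ ♟ ♟│7
6│· · ♟ · · · · ♗│6
5│· · · · ♟ ♟ · ·│5
4│· · · · · · · ·│4
3│· · · ♙ ♙ ♙ · ·│3
2│♙ ♙ ♙ · · · ♙ ♙│2
1│♖ ♘ · ♕ ♔ ♗ ♘ ♖│1
  ─────────────────
  a b c d e f g h


4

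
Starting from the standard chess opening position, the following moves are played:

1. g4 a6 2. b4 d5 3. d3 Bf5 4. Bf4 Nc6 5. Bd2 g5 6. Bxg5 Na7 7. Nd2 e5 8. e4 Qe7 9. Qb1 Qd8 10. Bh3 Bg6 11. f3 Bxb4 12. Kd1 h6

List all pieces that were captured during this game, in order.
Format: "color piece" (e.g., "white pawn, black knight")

Tracking captures:
  Bxg5: captured black pawn
  Bxb4: captured white pawn

black pawn, white pawn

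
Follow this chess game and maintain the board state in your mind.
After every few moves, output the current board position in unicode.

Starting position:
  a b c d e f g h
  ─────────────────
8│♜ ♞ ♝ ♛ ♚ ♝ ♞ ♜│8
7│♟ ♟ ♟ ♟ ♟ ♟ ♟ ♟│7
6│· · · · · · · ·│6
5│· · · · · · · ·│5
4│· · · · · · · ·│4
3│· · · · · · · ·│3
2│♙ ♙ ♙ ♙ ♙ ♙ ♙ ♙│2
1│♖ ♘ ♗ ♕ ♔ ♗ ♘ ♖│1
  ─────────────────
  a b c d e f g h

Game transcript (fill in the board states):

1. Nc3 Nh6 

  a b c d e f g h
  ─────────────────
8│♜ ♞ ♝ ♛ ♚ ♝ · ♜│8
7│♟ ♟ ♟ ♟ ♟ ♟ ♟ ♟│7
6│· · · · · · · ♞│6
5│· · · · · · · ·│5
4│· · · · · · · ·│4
3│· · ♘ · · · · ·│3
2│♙ ♙ ♙ ♙ ♙ ♙ ♙ ♙│2
1│♖ · ♗ ♕ ♔ ♗ ♘ ♖│1
  ─────────────────
  a b c d e f g h

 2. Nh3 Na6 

  a b c d e f g h
  ─────────────────
8│♜ · ♝ ♛ ♚ ♝ · ♜│8
7│♟ ♟ ♟ ♟ ♟ ♟ ♟ ♟│7
6│♞ · · · · · · ♞│6
5│· · · · · · · ·│5
4│· · · · · · · ·│4
3│· · ♘ · · · · ♘│3
2│♙ ♙ ♙ ♙ ♙ ♙ ♙ ♙│2
1│♖ · ♗ ♕ ♔ ♗ · ♖│1
  ─────────────────
  a b c d e f g h

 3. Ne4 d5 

  a b c d e f g h
  ─────────────────
8│♜ · ♝ ♛ ♚ ♝ · ♜│8
7│♟ ♟ ♟ · ♟ ♟ ♟ ♟│7
6│♞ · · · · · · ♞│6
5│· · · ♟ · · · ·│5
4│· · · · ♘ · · ·│4
3│· · · · · · · ♘│3
2│♙ ♙ ♙ ♙ ♙ ♙ ♙ ♙│2
1│♖ · ♗ ♕ ♔ ♗ · ♖│1
  ─────────────────
  a b c d e f g h

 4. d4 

  a b c d e f g h
  ─────────────────
8│♜ · ♝ ♛ ♚ ♝ · ♜│8
7│♟ ♟ ♟ · ♟ ♟ ♟ ♟│7
6│♞ · · · · · · ♞│6
5│· · · ♟ · · · ·│5
4│· · · ♙ ♘ · · ·│4
3│· · · · · · · ♘│3
2│♙ ♙ ♙ · ♙ ♙ ♙ ♙│2
1│♖ · ♗ ♕ ♔ ♗ · ♖│1
  ─────────────────
  a b c d e f g h


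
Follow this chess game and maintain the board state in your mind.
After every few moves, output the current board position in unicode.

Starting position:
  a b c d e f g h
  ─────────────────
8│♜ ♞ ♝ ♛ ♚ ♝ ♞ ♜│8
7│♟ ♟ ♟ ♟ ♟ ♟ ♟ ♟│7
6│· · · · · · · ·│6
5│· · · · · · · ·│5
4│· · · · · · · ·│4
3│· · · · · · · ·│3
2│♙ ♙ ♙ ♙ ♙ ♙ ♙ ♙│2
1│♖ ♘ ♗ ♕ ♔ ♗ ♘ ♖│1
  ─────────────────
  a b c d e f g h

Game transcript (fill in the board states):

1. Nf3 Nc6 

  a b c d e f g h
  ─────────────────
8│♜ · ♝ ♛ ♚ ♝ ♞ ♜│8
7│♟ ♟ ♟ ♟ ♟ ♟ ♟ ♟│7
6│· · ♞ · · · · ·│6
5│· · · · · · · ·│5
4│· · · · · · · ·│4
3│· · · · · ♘ · ·│3
2│♙ ♙ ♙ ♙ ♙ ♙ ♙ ♙│2
1│♖ ♘ ♗ ♕ ♔ ♗ · ♖│1
  ─────────────────
  a b c d e f g h

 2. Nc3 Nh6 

  a b c d e f g h
  ─────────────────
8│♜ · ♝ ♛ ♚ ♝ · ♜│8
7│♟ ♟ ♟ ♟ ♟ ♟ ♟ ♟│7
6│· · ♞ · · · · ♞│6
5│· · · · · · · ·│5
4│· · · · · · · ·│4
3│· · ♘ · · ♘ · ·│3
2│♙ ♙ ♙ ♙ ♙ ♙ ♙ ♙│2
1│♖ · ♗ ♕ ♔ ♗ · ♖│1
  ─────────────────
  a b c d e f g h

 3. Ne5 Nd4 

  a b c d e f g h
  ─────────────────
8│♜ · ♝ ♛ ♚ ♝ · ♜│8
7│♟ ♟ ♟ ♟ ♟ ♟ ♟ ♟│7
6│· · · · · · · ♞│6
5│· · · · ♘ · · ·│5
4│· · · ♞ · · · ·│4
3│· · ♘ · · · · ·│3
2│♙ ♙ ♙ ♙ ♙ ♙ ♙ ♙│2
1│♖ · ♗ ♕ ♔ ♗ · ♖│1
  ─────────────────
  a b c d e f g h

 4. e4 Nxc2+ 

  a b c d e f g h
  ─────────────────
8│♜ · ♝ ♛ ♚ ♝ · ♜│8
7│♟ ♟ ♟ ♟ ♟ ♟ ♟ ♟│7
6│· · · · · · · ♞│6
5│· · · · ♘ · · ·│5
4│· · · · ♙ · · ·│4
3│· · ♘ · · · · ·│3
2│♙ ♙ ♞ ♙ · ♙ ♙ ♙│2
1│♖ · ♗ ♕ ♔ ♗ · ♖│1
  ─────────────────
  a b c d e f g h



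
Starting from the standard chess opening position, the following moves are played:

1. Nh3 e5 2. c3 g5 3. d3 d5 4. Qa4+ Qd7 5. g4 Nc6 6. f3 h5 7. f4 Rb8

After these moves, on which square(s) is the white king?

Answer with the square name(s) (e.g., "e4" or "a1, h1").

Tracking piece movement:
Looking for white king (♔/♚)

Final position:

  a b c d e f g h
  ─────────────────
8│· ♜ ♝ · ♚ ♝ ♞ ♜│8
7│♟ ♟ ♟ ♛ · ♟ · ·│7
6│· · ♞ · · · · ·│6
5│· · · ♟ ♟ · ♟ ♟│5
4│♕ · · · · ♙ ♙ ·│4
3│· · ♙ ♙ · · · ♘│3
2│♙ ♙ · · ♙ · · ♙│2
1│♖ ♘ ♗ · ♔ ♗ · ♖│1
  ─────────────────
  a b c d e f g h


e1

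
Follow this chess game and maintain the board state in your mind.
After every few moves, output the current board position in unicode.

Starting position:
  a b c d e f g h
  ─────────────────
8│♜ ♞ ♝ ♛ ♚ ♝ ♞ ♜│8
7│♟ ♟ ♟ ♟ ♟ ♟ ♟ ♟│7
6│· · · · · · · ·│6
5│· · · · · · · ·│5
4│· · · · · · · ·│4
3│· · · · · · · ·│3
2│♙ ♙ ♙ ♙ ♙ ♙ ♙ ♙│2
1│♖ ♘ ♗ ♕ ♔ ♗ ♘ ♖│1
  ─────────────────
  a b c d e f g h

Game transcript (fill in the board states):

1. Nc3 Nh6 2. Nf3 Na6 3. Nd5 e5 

  a b c d e f g h
  ─────────────────
8│♜ · ♝ ♛ ♚ ♝ · ♜│8
7│♟ ♟ ♟ ♟ · ♟ ♟ ♟│7
6│♞ · · · · · · ♞│6
5│· · · ♘ ♟ · · ·│5
4│· · · · · · · ·│4
3│· · · · · ♘ · ·│3
2│♙ ♙ ♙ ♙ ♙ ♙ ♙ ♙│2
1│♖ · ♗ ♕ ♔ ♗ · ♖│1
  ─────────────────
  a b c d e f g h

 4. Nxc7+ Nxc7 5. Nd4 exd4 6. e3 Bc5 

  a b c d e f g h
  ─────────────────
8│♜ · ♝ ♛ ♚ · · ♜│8
7│♟ ♟ ♞ ♟ · ♟ ♟ ♟│7
6│· · · · · · · ♞│6
5│· · ♝ · · · · ·│5
4│· · · ♟ · · · ·│4
3│· · · · ♙ · · ·│3
2│♙ ♙ ♙ ♙ · ♙ ♙ ♙│2
1│♖ · ♗ ♕ ♔ ♗ · ♖│1
  ─────────────────
  a b c d e f g h

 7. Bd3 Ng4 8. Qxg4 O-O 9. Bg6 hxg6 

  a b c d e f g h
  ─────────────────
8│♜ · ♝ ♛ · ♜ ♚ ·│8
7│♟ ♟ ♞ ♟ · ♟ ♟ ·│7
6│· · · · · · ♟ ·│6
5│· · ♝ · · · · ·│5
4│· · · ♟ · · ♕ ·│4
3│· · · · ♙ · · ·│3
2│♙ ♙ ♙ ♙ · ♙ ♙ ♙│2
1│♖ · ♗ · ♔ · · ♖│1
  ─────────────────
  a b c d e f g h

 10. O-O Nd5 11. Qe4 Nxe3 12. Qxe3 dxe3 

  a b c d e f g h
  ─────────────────
8│♜ · ♝ ♛ · ♜ ♚ ·│8
7│♟ ♟ · ♟ · ♟ ♟ ·│7
6│· · · · · · ♟ ·│6
5│· · ♝ · · · · ·│5
4│· · · · · · · ·│4
3│· · · · ♟ · · ·│3
2│♙ ♙ ♙ ♙ · ♙ ♙ ♙│2
1│♖ · ♗ · · ♖ ♔ ·│1
  ─────────────────
  a b c d e f g h



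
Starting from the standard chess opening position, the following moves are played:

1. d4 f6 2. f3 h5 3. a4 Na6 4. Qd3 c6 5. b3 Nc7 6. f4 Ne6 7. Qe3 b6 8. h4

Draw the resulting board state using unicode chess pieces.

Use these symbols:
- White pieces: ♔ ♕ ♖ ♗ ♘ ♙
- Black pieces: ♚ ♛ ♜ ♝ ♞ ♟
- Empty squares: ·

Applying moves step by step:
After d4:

♜ ♞ ♝ ♛ ♚ ♝ ♞ ♜
♟ ♟ ♟ ♟ ♟ ♟ ♟ ♟
· · · · · · · ·
· · · · · · · ·
· · · ♙ · · · ·
· · · · · · · ·
♙ ♙ ♙ · ♙ ♙ ♙ ♙
♖ ♘ ♗ ♕ ♔ ♗ ♘ ♖


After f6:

♜ ♞ ♝ ♛ ♚ ♝ ♞ ♜
♟ ♟ ♟ ♟ ♟ · ♟ ♟
· · · · · ♟ · ·
· · · · · · · ·
· · · ♙ · · · ·
· · · · · · · ·
♙ ♙ ♙ · ♙ ♙ ♙ ♙
♖ ♘ ♗ ♕ ♔ ♗ ♘ ♖


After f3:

♜ ♞ ♝ ♛ ♚ ♝ ♞ ♜
♟ ♟ ♟ ♟ ♟ · ♟ ♟
· · · · · ♟ · ·
· · · · · · · ·
· · · ♙ · · · ·
· · · · · ♙ · ·
♙ ♙ ♙ · ♙ · ♙ ♙
♖ ♘ ♗ ♕ ♔ ♗ ♘ ♖


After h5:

♜ ♞ ♝ ♛ ♚ ♝ ♞ ♜
♟ ♟ ♟ ♟ ♟ · ♟ ·
· · · · · ♟ · ·
· · · · · · · ♟
· · · ♙ · · · ·
· · · · · ♙ · ·
♙ ♙ ♙ · ♙ · ♙ ♙
♖ ♘ ♗ ♕ ♔ ♗ ♘ ♖


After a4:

♜ ♞ ♝ ♛ ♚ ♝ ♞ ♜
♟ ♟ ♟ ♟ ♟ · ♟ ·
· · · · · ♟ · ·
· · · · · · · ♟
♙ · · ♙ · · · ·
· · · · · ♙ · ·
· ♙ ♙ · ♙ · ♙ ♙
♖ ♘ ♗ ♕ ♔ ♗ ♘ ♖


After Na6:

♜ · ♝ ♛ ♚ ♝ ♞ ♜
♟ ♟ ♟ ♟ ♟ · ♟ ·
♞ · · · · ♟ · ·
· · · · · · · ♟
♙ · · ♙ · · · ·
· · · · · ♙ · ·
· ♙ ♙ · ♙ · ♙ ♙
♖ ♘ ♗ ♕ ♔ ♗ ♘ ♖


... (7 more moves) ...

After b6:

♜ · ♝ ♛ ♚ ♝ ♞ ♜
♟ · · ♟ ♟ · ♟ ·
· ♟ ♟ · ♞ ♟ · ·
· · · · · · · ♟
♙ · · ♙ · ♙ · ·
· ♙ · · ♕ · · ·
· · ♙ · ♙ · ♙ ♙
♖ ♘ ♗ · ♔ ♗ ♘ ♖


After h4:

♜ · ♝ ♛ ♚ ♝ ♞ ♜
♟ · · ♟ ♟ · ♟ ·
· ♟ ♟ · ♞ ♟ · ·
· · · · · · · ♟
♙ · · ♙ · ♙ · ♙
· ♙ · · ♕ · · ·
· · ♙ · ♙ · ♙ ·
♖ ♘ ♗ · ♔ ♗ ♘ ♖



  a b c d e f g h
  ─────────────────
8│♜ · ♝ ♛ ♚ ♝ ♞ ♜│8
7│♟ · · ♟ ♟ · ♟ ·│7
6│· ♟ ♟ · ♞ ♟ · ·│6
5│· · · · · · · ♟│5
4│♙ · · ♙ · ♙ · ♙│4
3│· ♙ · · ♕ · · ·│3
2│· · ♙ · ♙ · ♙ ·│2
1│♖ ♘ ♗ · ♔ ♗ ♘ ♖│1
  ─────────────────
  a b c d e f g h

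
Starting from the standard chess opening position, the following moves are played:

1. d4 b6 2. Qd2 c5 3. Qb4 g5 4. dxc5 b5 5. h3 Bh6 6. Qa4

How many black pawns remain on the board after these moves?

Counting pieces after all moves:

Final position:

  a b c d e f g h
  ─────────────────
8│♜ ♞ ♝ ♛ ♚ · ♞ ♜│8
7│♟ · · ♟ ♟ ♟ · ♟│7
6│· · · · · · · ♝│6
5│· ♟ ♙ · · · ♟ ·│5
4│♕ · · · · · · ·│4
3│· · · · · · · ♙│3
2│♙ ♙ ♙ · ♙ ♙ ♙ ·│2
1│♖ ♘ ♗ · ♔ ♗ ♘ ♖│1
  ─────────────────
  a b c d e f g h


7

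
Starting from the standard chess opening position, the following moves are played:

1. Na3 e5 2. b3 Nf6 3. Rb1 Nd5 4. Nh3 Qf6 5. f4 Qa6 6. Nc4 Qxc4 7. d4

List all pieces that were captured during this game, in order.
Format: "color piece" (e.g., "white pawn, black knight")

Tracking captures:
  Qxc4: captured white knight

white knight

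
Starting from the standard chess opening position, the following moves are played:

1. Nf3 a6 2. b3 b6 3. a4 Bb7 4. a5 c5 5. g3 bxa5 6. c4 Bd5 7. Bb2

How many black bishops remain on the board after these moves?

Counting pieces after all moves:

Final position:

  a b c d e f g h
  ─────────────────
8│♜ ♞ · ♛ ♚ ♝ ♞ ♜│8
7│· · · ♟ ♟ ♟ ♟ ♟│7
6│♟ · · · · · · ·│6
5│♟ · ♟ ♝ · · · ·│5
4│· · ♙ · · · · ·│4
3│· ♙ · · · ♘ ♙ ·│3
2│· ♗ · ♙ ♙ ♙ · ♙│2
1│♖ ♘ · ♕ ♔ ♗ · ♖│1
  ─────────────────
  a b c d e f g h


2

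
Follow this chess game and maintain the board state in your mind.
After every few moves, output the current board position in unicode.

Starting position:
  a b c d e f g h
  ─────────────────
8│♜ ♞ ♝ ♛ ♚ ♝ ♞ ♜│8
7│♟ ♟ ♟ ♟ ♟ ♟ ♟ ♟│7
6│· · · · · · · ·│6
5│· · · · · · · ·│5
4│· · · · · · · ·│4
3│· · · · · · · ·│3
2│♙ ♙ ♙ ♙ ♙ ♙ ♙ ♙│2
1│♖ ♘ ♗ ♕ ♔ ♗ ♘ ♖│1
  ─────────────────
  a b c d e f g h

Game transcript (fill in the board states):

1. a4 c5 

  a b c d e f g h
  ─────────────────
8│♜ ♞ ♝ ♛ ♚ ♝ ♞ ♜│8
7│♟ ♟ · ♟ ♟ ♟ ♟ ♟│7
6│· · · · · · · ·│6
5│· · ♟ · · · · ·│5
4│♙ · · · · · · ·│4
3│· · · · · · · ·│3
2│· ♙ ♙ ♙ ♙ ♙ ♙ ♙│2
1│♖ ♘ ♗ ♕ ♔ ♗ ♘ ♖│1
  ─────────────────
  a b c d e f g h

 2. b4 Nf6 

  a b c d e f g h
  ─────────────────
8│♜ ♞ ♝ ♛ ♚ ♝ · ♜│8
7│♟ ♟ · ♟ ♟ ♟ ♟ ♟│7
6│· · · · · ♞ · ·│6
5│· · ♟ · · · · ·│5
4│♙ ♙ · · · · · ·│4
3│· · · · · · · ·│3
2│· · ♙ ♙ ♙ ♙ ♙ ♙│2
1│♖ ♘ ♗ ♕ ♔ ♗ ♘ ♖│1
  ─────────────────
  a b c d e f g h

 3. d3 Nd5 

  a b c d e f g h
  ─────────────────
8│♜ ♞ ♝ ♛ ♚ ♝ · ♜│8
7│♟ ♟ · ♟ ♟ ♟ ♟ ♟│7
6│· · · · · · · ·│6
5│· · ♟ ♞ · · · ·│5
4│♙ ♙ · · · · · ·│4
3│· · · ♙ · · · ·│3
2│· · ♙ · ♙ ♙ ♙ ♙│2
1│♖ ♘ ♗ ♕ ♔ ♗ ♘ ♖│1
  ─────────────────
  a b c d e f g h

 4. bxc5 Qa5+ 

  a b c d e f g h
  ─────────────────
8│♜ ♞ ♝ · ♚ ♝ · ♜│8
7│♟ ♟ · ♟ ♟ ♟ ♟ ♟│7
6│· · · · · · · ·│6
5│♛ · ♙ ♞ · · · ·│5
4│♙ · · · · · · ·│4
3│· · · ♙ · · · ·│3
2│· · ♙ · ♙ ♙ ♙ ♙│2
1│♖ ♘ ♗ ♕ ♔ ♗ ♘ ♖│1
  ─────────────────
  a b c d e f g h



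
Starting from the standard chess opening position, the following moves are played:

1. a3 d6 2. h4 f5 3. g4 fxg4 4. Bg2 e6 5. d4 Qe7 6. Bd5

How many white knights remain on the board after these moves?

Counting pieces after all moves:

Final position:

  a b c d e f g h
  ─────────────────
8│♜ ♞ ♝ · ♚ ♝ ♞ ♜│8
7│♟ ♟ ♟ · ♛ · ♟ ♟│7
6│· · · ♟ ♟ · · ·│6
5│· · · ♗ · · · ·│5
4│· · · ♙ · · ♟ ♙│4
3│♙ · · · · · · ·│3
2│· ♙ ♙ · ♙ ♙ · ·│2
1│♖ ♘ ♗ ♕ ♔ · ♘ ♖│1
  ─────────────────
  a b c d e f g h


2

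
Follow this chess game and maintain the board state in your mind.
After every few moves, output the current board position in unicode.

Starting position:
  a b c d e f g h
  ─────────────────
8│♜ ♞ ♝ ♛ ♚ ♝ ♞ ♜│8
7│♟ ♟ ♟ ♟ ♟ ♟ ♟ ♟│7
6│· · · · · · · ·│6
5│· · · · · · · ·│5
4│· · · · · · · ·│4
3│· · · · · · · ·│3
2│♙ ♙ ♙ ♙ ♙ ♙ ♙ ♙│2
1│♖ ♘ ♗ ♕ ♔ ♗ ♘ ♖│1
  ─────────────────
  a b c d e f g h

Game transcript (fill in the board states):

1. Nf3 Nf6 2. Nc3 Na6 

  a b c d e f g h
  ─────────────────
8│♜ · ♝ ♛ ♚ ♝ · ♜│8
7│♟ ♟ ♟ ♟ ♟ ♟ ♟ ♟│7
6│♞ · · · · ♞ · ·│6
5│· · · · · · · ·│5
4│· · · · · · · ·│4
3│· · ♘ · · ♘ · ·│3
2│♙ ♙ ♙ ♙ ♙ ♙ ♙ ♙│2
1│♖ · ♗ ♕ ♔ ♗ · ♖│1
  ─────────────────
  a b c d e f g h

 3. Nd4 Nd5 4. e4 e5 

  a b c d e f g h
  ─────────────────
8│♜ · ♝ ♛ ♚ ♝ · ♜│8
7│♟ ♟ ♟ ♟ · ♟ ♟ ♟│7
6│♞ · · · · · · ·│6
5│· · · ♞ ♟ · · ·│5
4│· · · ♘ ♙ · · ·│4
3│· · ♘ · · · · ·│3
2│♙ ♙ ♙ ♙ · ♙ ♙ ♙│2
1│♖ · ♗ ♕ ♔ ♗ · ♖│1
  ─────────────────
  a b c d e f g h

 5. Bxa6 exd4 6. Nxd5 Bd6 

  a b c d e f g h
  ─────────────────
8│♜ · ♝ ♛ ♚ · · ♜│8
7│♟ ♟ ♟ ♟ · ♟ ♟ ♟│7
6│♗ · · ♝ · · · ·│6
5│· · · ♘ · · · ·│5
4│· · · ♟ ♙ · · ·│4
3│· · · · · · · ·│3
2│♙ ♙ ♙ ♙ · ♙ ♙ ♙│2
1│♖ · ♗ ♕ ♔ · · ♖│1
  ─────────────────
  a b c d e f g h

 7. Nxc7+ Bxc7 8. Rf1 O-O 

  a b c d e f g h
  ─────────────────
8│♜ · ♝ ♛ · ♜ ♚ ·│8
7│♟ ♟ ♝ ♟ · ♟ ♟ ♟│7
6│♗ · · · · · · ·│6
5│· · · · · · · ·│5
4│· · · ♟ ♙ · · ·│4
3│· · · · · · · ·│3
2│♙ ♙ ♙ ♙ · ♙ ♙ ♙│2
1│♖ · ♗ ♕ ♔ ♖ · ·│1
  ─────────────────
  a b c d e f g h

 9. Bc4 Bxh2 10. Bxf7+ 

  a b c d e f g h
  ─────────────────
8│♜ · ♝ ♛ · ♜ ♚ ·│8
7│♟ ♟ · ♟ · ♗ ♟ ♟│7
6│· · · · · · · ·│6
5│· · · · · · · ·│5
4│· · · ♟ ♙ · · ·│4
3│· · · · · · · ·│3
2│♙ ♙ ♙ ♙ · ♙ ♙ ♝│2
1│♖ · ♗ ♕ ♔ ♖ · ·│1
  ─────────────────
  a b c d e f g h


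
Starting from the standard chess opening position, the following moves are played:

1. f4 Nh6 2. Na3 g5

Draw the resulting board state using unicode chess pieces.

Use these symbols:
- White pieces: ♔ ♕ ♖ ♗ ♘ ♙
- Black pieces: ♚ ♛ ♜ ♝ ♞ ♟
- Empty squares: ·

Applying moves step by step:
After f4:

♜ ♞ ♝ ♛ ♚ ♝ ♞ ♜
♟ ♟ ♟ ♟ ♟ ♟ ♟ ♟
· · · · · · · ·
· · · · · · · ·
· · · · · ♙ · ·
· · · · · · · ·
♙ ♙ ♙ ♙ ♙ · ♙ ♙
♖ ♘ ♗ ♕ ♔ ♗ ♘ ♖


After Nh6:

♜ ♞ ♝ ♛ ♚ ♝ · ♜
♟ ♟ ♟ ♟ ♟ ♟ ♟ ♟
· · · · · · · ♞
· · · · · · · ·
· · · · · ♙ · ·
· · · · · · · ·
♙ ♙ ♙ ♙ ♙ · ♙ ♙
♖ ♘ ♗ ♕ ♔ ♗ ♘ ♖


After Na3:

♜ ♞ ♝ ♛ ♚ ♝ · ♜
♟ ♟ ♟ ♟ ♟ ♟ ♟ ♟
· · · · · · · ♞
· · · · · · · ·
· · · · · ♙ · ·
♘ · · · · · · ·
♙ ♙ ♙ ♙ ♙ · ♙ ♙
♖ · ♗ ♕ ♔ ♗ ♘ ♖


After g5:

♜ ♞ ♝ ♛ ♚ ♝ · ♜
♟ ♟ ♟ ♟ ♟ ♟ · ♟
· · · · · · · ♞
· · · · · · ♟ ·
· · · · · ♙ · ·
♘ · · · · · · ·
♙ ♙ ♙ ♙ ♙ · ♙ ♙
♖ · ♗ ♕ ♔ ♗ ♘ ♖



  a b c d e f g h
  ─────────────────
8│♜ ♞ ♝ ♛ ♚ ♝ · ♜│8
7│♟ ♟ ♟ ♟ ♟ ♟ · ♟│7
6│· · · · · · · ♞│6
5│· · · · · · ♟ ·│5
4│· · · · · ♙ · ·│4
3│♘ · · · · · · ·│3
2│♙ ♙ ♙ ♙ ♙ · ♙ ♙│2
1│♖ · ♗ ♕ ♔ ♗ ♘ ♖│1
  ─────────────────
  a b c d e f g h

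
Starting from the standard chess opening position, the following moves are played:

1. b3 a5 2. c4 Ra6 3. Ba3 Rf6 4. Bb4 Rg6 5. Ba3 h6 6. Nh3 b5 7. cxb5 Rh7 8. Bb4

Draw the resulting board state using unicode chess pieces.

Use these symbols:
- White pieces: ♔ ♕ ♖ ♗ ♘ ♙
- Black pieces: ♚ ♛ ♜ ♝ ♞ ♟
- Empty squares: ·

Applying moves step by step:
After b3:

♜ ♞ ♝ ♛ ♚ ♝ ♞ ♜
♟ ♟ ♟ ♟ ♟ ♟ ♟ ♟
· · · · · · · ·
· · · · · · · ·
· · · · · · · ·
· ♙ · · · · · ·
♙ · ♙ ♙ ♙ ♙ ♙ ♙
♖ ♘ ♗ ♕ ♔ ♗ ♘ ♖


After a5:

♜ ♞ ♝ ♛ ♚ ♝ ♞ ♜
· ♟ ♟ ♟ ♟ ♟ ♟ ♟
· · · · · · · ·
♟ · · · · · · ·
· · · · · · · ·
· ♙ · · · · · ·
♙ · ♙ ♙ ♙ ♙ ♙ ♙
♖ ♘ ♗ ♕ ♔ ♗ ♘ ♖


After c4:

♜ ♞ ♝ ♛ ♚ ♝ ♞ ♜
· ♟ ♟ ♟ ♟ ♟ ♟ ♟
· · · · · · · ·
♟ · · · · · · ·
· · ♙ · · · · ·
· ♙ · · · · · ·
♙ · · ♙ ♙ ♙ ♙ ♙
♖ ♘ ♗ ♕ ♔ ♗ ♘ ♖


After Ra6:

· ♞ ♝ ♛ ♚ ♝ ♞ ♜
· ♟ ♟ ♟ ♟ ♟ ♟ ♟
♜ · · · · · · ·
♟ · · · · · · ·
· · ♙ · · · · ·
· ♙ · · · · · ·
♙ · · ♙ ♙ ♙ ♙ ♙
♖ ♘ ♗ ♕ ♔ ♗ ♘ ♖


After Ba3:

· ♞ ♝ ♛ ♚ ♝ ♞ ♜
· ♟ ♟ ♟ ♟ ♟ ♟ ♟
♜ · · · · · · ·
♟ · · · · · · ·
· · ♙ · · · · ·
♗ ♙ · · · · · ·
♙ · · ♙ ♙ ♙ ♙ ♙
♖ ♘ · ♕ ♔ ♗ ♘ ♖


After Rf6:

· ♞ ♝ ♛ ♚ ♝ ♞ ♜
· ♟ ♟ ♟ ♟ ♟ ♟ ♟
· · · · · ♜ · ·
♟ · · · · · · ·
· · ♙ · · · · ·
♗ ♙ · · · · · ·
♙ · · ♙ ♙ ♙ ♙ ♙
♖ ♘ · ♕ ♔ ♗ ♘ ♖


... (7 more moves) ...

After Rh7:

· ♞ ♝ ♛ ♚ ♝ ♞ ·
· · ♟ ♟ ♟ ♟ ♟ ♜
· · · · · · ♜ ♟
♟ ♙ · · · · · ·
· · · · · · · ·
♗ ♙ · · · · · ♘
♙ · · ♙ ♙ ♙ ♙ ♙
♖ ♘ · ♕ ♔ ♗ · ♖


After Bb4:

· ♞ ♝ ♛ ♚ ♝ ♞ ·
· · ♟ ♟ ♟ ♟ ♟ ♜
· · · · · · ♜ ♟
♟ ♙ · · · · · ·
· ♗ · · · · · ·
· ♙ · · · · · ♘
♙ · · ♙ ♙ ♙ ♙ ♙
♖ ♘ · ♕ ♔ ♗ · ♖



  a b c d e f g h
  ─────────────────
8│· ♞ ♝ ♛ ♚ ♝ ♞ ·│8
7│· · ♟ ♟ ♟ ♟ ♟ ♜│7
6│· · · · · · ♜ ♟│6
5│♟ ♙ · · · · · ·│5
4│· ♗ · · · · · ·│4
3│· ♙ · · · · · ♘│3
2│♙ · · ♙ ♙ ♙ ♙ ♙│2
1│♖ ♘ · ♕ ♔ ♗ · ♖│1
  ─────────────────
  a b c d e f g h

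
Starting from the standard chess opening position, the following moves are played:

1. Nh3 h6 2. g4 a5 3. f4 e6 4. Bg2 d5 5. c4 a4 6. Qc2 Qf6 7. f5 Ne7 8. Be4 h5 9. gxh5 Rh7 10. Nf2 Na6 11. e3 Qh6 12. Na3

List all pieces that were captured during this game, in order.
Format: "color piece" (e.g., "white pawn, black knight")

Tracking captures:
  gxh5: captured black pawn

black pawn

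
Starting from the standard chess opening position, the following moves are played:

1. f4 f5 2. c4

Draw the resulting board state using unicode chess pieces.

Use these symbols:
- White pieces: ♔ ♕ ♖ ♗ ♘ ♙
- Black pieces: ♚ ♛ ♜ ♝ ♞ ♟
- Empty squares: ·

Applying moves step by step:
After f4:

♜ ♞ ♝ ♛ ♚ ♝ ♞ ♜
♟ ♟ ♟ ♟ ♟ ♟ ♟ ♟
· · · · · · · ·
· · · · · · · ·
· · · · · ♙ · ·
· · · · · · · ·
♙ ♙ ♙ ♙ ♙ · ♙ ♙
♖ ♘ ♗ ♕ ♔ ♗ ♘ ♖


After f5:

♜ ♞ ♝ ♛ ♚ ♝ ♞ ♜
♟ ♟ ♟ ♟ ♟ · ♟ ♟
· · · · · · · ·
· · · · · ♟ · ·
· · · · · ♙ · ·
· · · · · · · ·
♙ ♙ ♙ ♙ ♙ · ♙ ♙
♖ ♘ ♗ ♕ ♔ ♗ ♘ ♖


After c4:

♜ ♞ ♝ ♛ ♚ ♝ ♞ ♜
♟ ♟ ♟ ♟ ♟ · ♟ ♟
· · · · · · · ·
· · · · · ♟ · ·
· · ♙ · · ♙ · ·
· · · · · · · ·
♙ ♙ · ♙ ♙ · ♙ ♙
♖ ♘ ♗ ♕ ♔ ♗ ♘ ♖



  a b c d e f g h
  ─────────────────
8│♜ ♞ ♝ ♛ ♚ ♝ ♞ ♜│8
7│♟ ♟ ♟ ♟ ♟ · ♟ ♟│7
6│· · · · · · · ·│6
5│· · · · · ♟ · ·│5
4│· · ♙ · · ♙ · ·│4
3│· · · · · · · ·│3
2│♙ ♙ · ♙ ♙ · ♙ ♙│2
1│♖ ♘ ♗ ♕ ♔ ♗ ♘ ♖│1
  ─────────────────
  a b c d e f g h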